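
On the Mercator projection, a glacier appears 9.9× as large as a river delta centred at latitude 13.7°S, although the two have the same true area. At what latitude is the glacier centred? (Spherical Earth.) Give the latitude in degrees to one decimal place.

72.0°

On Mercator, (apparent₁)/(apparent₂) = sec²φ₁ / sec²φ₂ when true areas are equal.
cos²φ₂ / cos²φ₁ = 9.9  ⇒  cos φ₁ = cos 13.7° / √9.9 = 0.9715/3.146 = 0.3088.
φ₁ = arccos(0.3088) ≈ 72.0°.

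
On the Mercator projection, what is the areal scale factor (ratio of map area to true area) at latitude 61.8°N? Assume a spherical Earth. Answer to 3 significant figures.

The Mercator projection is conformal; its linear scale factor is the same in every direction and equals sec φ = 1/cos φ.
Areal scale = k² = sec²φ = 1/cos²(61.8°) = 1/0.4726² = 4.478.

4.48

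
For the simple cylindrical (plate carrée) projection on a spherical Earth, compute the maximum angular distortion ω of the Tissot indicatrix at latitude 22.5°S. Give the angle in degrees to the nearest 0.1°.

In the plate carrée (x = Rλ, y = Rφ), meridians are true-scale (h = 1) and parallels are stretched by k = sec φ.
At 22.5°: h = 1.000, k = 1.082; principal scales a = 1.082, b = 1.000.
sin(ω/2) = (a − b)/(a + b) = 0.08239/2.082 = 0.03957, so ω = 2 arcsin(0.03957) ≈ 4.5°.

4.5°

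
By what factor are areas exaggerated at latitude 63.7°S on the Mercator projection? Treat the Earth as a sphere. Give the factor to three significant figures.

5.09

For Mercator, h = k = sec φ (a conformal cylindrical projection has a single point scale, 1/cos φ).
Areal scale = k² = sec²φ = 1/cos²(63.7°) = 1/0.4431² = 5.094.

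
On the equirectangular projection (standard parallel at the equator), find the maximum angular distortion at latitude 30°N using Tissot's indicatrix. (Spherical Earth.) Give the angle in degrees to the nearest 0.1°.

8.2°

Plate carrée maps x = Rλ, y = Rφ. The meridian scale is h = 1 and the parallel scale is k = 1/cos φ = sec φ.
At 30°: h = 1.000, k = 1.155; principal scales a = 1.155, b = 1.000.
sin(ω/2) = (a − b)/(a + b) = 0.1547/2.155 = 0.07180, so ω = 2 arcsin(0.07180) ≈ 8.2°.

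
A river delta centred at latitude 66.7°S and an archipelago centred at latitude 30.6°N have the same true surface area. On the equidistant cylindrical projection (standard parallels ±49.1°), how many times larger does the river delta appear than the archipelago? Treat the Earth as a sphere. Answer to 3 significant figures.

With standard parallel φ₀ = 49.1°, the equirectangular projection gives x = Rλ cos φ₀, y = Rφ, so h = 1 and k = cos 49.1° / cos φ.
Areal scale at 66.7°: h·k = 1.000 × 1.655 = 1.655.
Areal scale at 30.6°: h·k = 1.000 × 0.7607 = 0.7607.
Ratio = 1.655/0.7607 ≈ 2.18.

2.18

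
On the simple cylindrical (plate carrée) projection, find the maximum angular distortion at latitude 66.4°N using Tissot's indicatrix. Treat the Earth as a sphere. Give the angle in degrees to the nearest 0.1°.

For the equirectangular projection with φ₀ = 0 (plate carrée), h = 1 along meridians and k = sec φ along parallels.
At 66.4°: h = 1.000, k = 2.498; principal scales a = 2.498, b = 1.000.
sin(ω/2) = (a − b)/(a + b) = 1.498/3.498 = 0.4282, so ω = 2 arcsin(0.4282) ≈ 50.7°.

50.7°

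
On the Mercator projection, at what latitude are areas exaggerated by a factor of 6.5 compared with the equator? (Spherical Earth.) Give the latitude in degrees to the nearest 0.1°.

66.9°

Mercator areal scale is sec²φ.
sec²φ = 6.5  ⇒  cos²φ = 0.1538  ⇒  cos φ = 0.3922.
φ = arccos(0.3922) ≈ 66.9°.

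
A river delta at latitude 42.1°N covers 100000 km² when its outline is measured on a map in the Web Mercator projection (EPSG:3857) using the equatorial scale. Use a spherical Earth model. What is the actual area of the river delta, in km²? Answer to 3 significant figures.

55100 km²

The Mercator projection is conformal; its linear scale factor is the same in every direction and equals sec φ = 1/cos φ.
Areal scale = k² = sec²φ = 1/cos²(42.1°) = 1/0.7420² = 1.816.
True area = apparent / (areal scale) = 100000 / 1.816 ≈ 55100 km².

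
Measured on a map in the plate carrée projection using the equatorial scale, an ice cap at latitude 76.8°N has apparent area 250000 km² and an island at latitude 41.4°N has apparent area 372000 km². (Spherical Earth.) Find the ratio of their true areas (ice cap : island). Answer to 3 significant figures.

0.205

Plate carrée has h = 1 and k = sec φ, giving areal scale sec φ; true area = (apparent area) · cos φ.
True area of ice cap: 250000 × cos(76.8°) = 250000 × 0.2284 = 57090 km².
True area of island: 372000 × cos(41.4°) = 372000 × 0.7501 = 279000 km².
Ratio = 57090 / 279000 ≈ 0.205.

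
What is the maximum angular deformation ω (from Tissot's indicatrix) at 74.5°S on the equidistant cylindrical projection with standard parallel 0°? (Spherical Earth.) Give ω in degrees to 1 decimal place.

In the plate carrée (x = Rλ, y = Rφ), meridians are true-scale (h = 1) and parallels are stretched by k = sec φ.
At 74.5°: h = 1.000, k = 3.742; principal scales a = 3.742, b = 1.000.
sin(ω/2) = (a − b)/(a + b) = 2.742/4.742 = 0.5782, so ω = 2 arcsin(0.5782) ≈ 70.7°.

70.7°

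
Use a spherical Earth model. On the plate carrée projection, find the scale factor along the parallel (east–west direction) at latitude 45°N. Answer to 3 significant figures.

1.41

In the plate carrée (x = Rλ, y = Rφ), meridians are true-scale (h = 1) and parallels are stretched by k = sec φ.
k = 1/cos 45° = 1/0.7071 = 1.414.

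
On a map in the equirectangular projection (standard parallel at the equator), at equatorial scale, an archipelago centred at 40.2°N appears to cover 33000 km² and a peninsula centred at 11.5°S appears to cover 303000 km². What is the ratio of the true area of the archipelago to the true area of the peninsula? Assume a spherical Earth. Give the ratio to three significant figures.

0.0849

On the plate carrée, areal scale = h·k = 1 × sec φ, so true area = apparent × cos φ.
True area of archipelago: 33000 × cos(40.2°) = 33000 × 0.7638 = 25210 km².
True area of peninsula: 303000 × cos(11.5°) = 303000 × 0.9799 = 296900 km².
Ratio = 25210 / 296900 ≈ 0.0849.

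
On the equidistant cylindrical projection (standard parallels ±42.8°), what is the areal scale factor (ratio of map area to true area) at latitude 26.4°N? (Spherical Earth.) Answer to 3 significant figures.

0.819

In the equirectangular projection with standard parallel φ₀ = 42.8° (x = Rλ cos φ₀, y = Rφ), meridians are true-scale (h = 1) and the parallel scale is k = cos φ₀ / cos φ.
Areal scale = h·k = 1 × cos φ₀ / cos φ; at 26.4°, h = 1.000, k = 0.8192, so h·k = 0.8192.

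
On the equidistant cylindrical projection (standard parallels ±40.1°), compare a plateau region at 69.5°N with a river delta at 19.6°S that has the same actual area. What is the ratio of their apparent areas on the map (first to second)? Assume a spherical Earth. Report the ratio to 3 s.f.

2.69

In the equirectangular projection with standard parallel φ₀ = 40.1° (x = Rλ cos φ₀, y = Rφ), meridians are true-scale (h = 1) and the parallel scale is k = cos φ₀ / cos φ.
Areal scale at 69.5°: h·k = 1.000 × 2.184 = 2.184.
Areal scale at 19.6°: h·k = 1.000 × 0.8120 = 0.8120.
Ratio = 2.184/0.8120 ≈ 2.69.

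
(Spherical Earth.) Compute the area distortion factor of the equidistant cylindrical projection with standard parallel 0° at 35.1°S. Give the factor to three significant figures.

1.22

Plate carrée maps x = Rλ, y = Rφ. The meridian scale is h = 1 and the parallel scale is k = 1/cos φ = sec φ.
Areal scale = h·k = 1 × sec φ; at 35.1°, h = 1.000, k = 1.222, so h·k = 1.222.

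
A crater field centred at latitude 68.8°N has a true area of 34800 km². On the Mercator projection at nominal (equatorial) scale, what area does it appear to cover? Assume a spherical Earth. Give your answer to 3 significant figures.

266000 km²

Mercator is conformal, so the point scale is isotropic: h = k = sec φ = 1/cos φ.
Areal scale = k² = sec²φ = 1/cos²(68.8°) = 1/0.3616² = 7.647.
Apparent area = 34800 × 7.647 ≈ 266000 km².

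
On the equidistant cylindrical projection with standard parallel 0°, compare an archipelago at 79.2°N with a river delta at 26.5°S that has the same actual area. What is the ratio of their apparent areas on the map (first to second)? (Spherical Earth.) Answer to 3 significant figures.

4.78

Plate carrée maps x = Rλ, y = Rφ. The meridian scale is h = 1 and the parallel scale is k = 1/cos φ = sec φ.
Areal scale at 79.2°: h·k = 1.000 × 5.337 = 5.337.
Areal scale at 26.5°: h·k = 1.000 × 1.117 = 1.117.
Ratio = 5.337/1.117 ≈ 4.78.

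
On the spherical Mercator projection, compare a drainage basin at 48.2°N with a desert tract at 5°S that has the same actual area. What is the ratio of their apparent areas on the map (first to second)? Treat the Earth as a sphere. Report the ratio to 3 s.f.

Mercator is conformal with k = sec φ, so areal scale = k² = sec²φ.
At 48.2°: sec²(48.2°) = 1/0.6665² = 2.251.
At 5°: sec²(5°) = 1/0.9962² = 1.008.
Ratio = 2.251/1.008 = cos²(5°)/cos²(48.2°) ≈ 2.23.

2.23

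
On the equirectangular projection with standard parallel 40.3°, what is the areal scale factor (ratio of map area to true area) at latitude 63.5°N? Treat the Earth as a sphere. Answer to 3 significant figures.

With standard parallel φ₀ = 40.3°, the equirectangular projection gives x = Rλ cos φ₀, y = Rφ, so h = 1 and k = cos 40.3° / cos φ.
Areal scale = h·k = 1 × cos φ₀ / cos φ; at 63.5°, h = 1.000, k = 1.709, so h·k = 1.709.

1.71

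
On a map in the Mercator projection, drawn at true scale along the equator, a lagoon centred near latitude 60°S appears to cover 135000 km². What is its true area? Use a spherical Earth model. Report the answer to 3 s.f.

For Mercator, h = k = sec φ (a conformal cylindrical projection has a single point scale, 1/cos φ).
Areal scale = k² = sec²φ = 1/cos²(60°) = 1/0.5000² = 4.000.
True area = apparent / (areal scale) = 135000 / 4.000 ≈ 33800 km².

33800 km²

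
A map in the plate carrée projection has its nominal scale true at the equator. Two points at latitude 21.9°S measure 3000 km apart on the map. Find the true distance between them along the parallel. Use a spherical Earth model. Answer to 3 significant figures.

2780 km

For the equirectangular projection with φ₀ = 0 (plate carrée), h = 1 along meridians and k = sec φ along parallels.
Along the parallel at 21.9°, map distances are exaggerated by k = sec 21.9° = 1.078.
True distance = 3000 / 1.078 = 3000 × cos 21.9° ≈ 2780 km.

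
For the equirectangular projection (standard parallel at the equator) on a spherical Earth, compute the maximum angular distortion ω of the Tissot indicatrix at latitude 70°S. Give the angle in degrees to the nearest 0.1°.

In the plate carrée (x = Rλ, y = Rφ), meridians are true-scale (h = 1) and parallels are stretched by k = sec φ.
At 70°: h = 1.000, k = 2.924; principal scales a = 2.924, b = 1.000.
sin(ω/2) = (a − b)/(a + b) = 1.924/3.924 = 0.4903, so ω = 2 arcsin(0.4903) ≈ 58.7°.

58.7°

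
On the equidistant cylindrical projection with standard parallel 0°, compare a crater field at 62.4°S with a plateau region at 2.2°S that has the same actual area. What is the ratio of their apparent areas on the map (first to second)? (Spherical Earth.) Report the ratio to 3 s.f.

Plate carrée maps x = Rλ, y = Rφ. The meridian scale is h = 1 and the parallel scale is k = 1/cos φ = sec φ.
Areal scale at 62.4°: h·k = 1.000 × 2.158 = 2.158.
Areal scale at 2.2°: h·k = 1.000 × 1.001 = 1.001.
Ratio = 2.158/1.001 ≈ 2.16.

2.16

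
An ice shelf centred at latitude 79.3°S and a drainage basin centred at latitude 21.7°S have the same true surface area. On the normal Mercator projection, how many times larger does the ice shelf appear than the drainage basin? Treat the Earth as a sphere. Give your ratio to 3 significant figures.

Mercator is conformal with k = sec φ, so areal scale = k² = sec²φ.
At 79.3°: sec²(79.3°) = 1/0.1857² = 29.01.
At 21.7°: sec²(21.7°) = 1/0.9291² = 1.158.
Ratio = 29.01/1.158 = cos²(21.7°)/cos²(79.3°) ≈ 25.0.

25.0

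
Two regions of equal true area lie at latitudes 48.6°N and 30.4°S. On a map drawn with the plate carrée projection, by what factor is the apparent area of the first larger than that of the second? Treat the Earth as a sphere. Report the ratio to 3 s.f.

In the plate carrée (x = Rλ, y = Rφ), meridians are true-scale (h = 1) and parallels are stretched by k = sec φ.
Areal scale at 48.6°: h·k = 1.000 × 1.512 = 1.512.
Areal scale at 30.4°: h·k = 1.000 × 1.159 = 1.159.
Ratio = 1.512/1.159 ≈ 1.30.

1.30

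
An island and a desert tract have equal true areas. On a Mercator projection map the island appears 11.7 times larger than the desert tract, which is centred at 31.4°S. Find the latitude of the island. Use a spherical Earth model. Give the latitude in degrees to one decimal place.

75.5°

On Mercator, (apparent₁)/(apparent₂) = sec²φ₁ / sec²φ₂ when true areas are equal.
cos²φ₂ / cos²φ₁ = 11.7  ⇒  cos φ₁ = cos 31.4° / √11.7 = 0.8536/3.421 = 0.2495.
φ₁ = arccos(0.2495) ≈ 75.5°.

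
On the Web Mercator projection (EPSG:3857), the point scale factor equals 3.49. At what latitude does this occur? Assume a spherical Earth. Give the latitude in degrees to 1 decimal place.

Mercator scale is k = sec φ = 1/cos φ.
1/cos φ = 3.49  ⇒  cos φ = 0.2865  ⇒  φ = arccos(0.2865) ≈ 73.3°.

73.3°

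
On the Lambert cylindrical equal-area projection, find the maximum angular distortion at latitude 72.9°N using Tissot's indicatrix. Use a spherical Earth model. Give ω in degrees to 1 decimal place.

The Lambert cylindrical equal-area projection is the cylindrical equal-area projection with its standard parallel at the equator (φ₀ = 0). For cylindrical equal-area with standard parallel φ₀, h = cos φ / cos φ₀ and k = cos φ₀ / cos φ, so h·k = 1.
At 72.9°: h = 0.2940, k = 3.401; principal scales a = 3.401, b = 0.2940.
sin(ω/2) = (a − b)/(a + b) = 3.107/3.695 = 0.8408, so ω = 2 arcsin(0.8408) ≈ 114.5°.

114.5°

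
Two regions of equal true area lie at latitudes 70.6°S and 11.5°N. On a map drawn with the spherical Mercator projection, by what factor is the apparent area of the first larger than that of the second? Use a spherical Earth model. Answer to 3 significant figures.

On Mercator, area is exaggerated by sec²φ = 1/cos²φ.
At 70.6°: sec²(70.6°) = 1/0.3322² = 9.064.
At 11.5°: sec²(11.5°) = 1/0.9799² = 1.041.
Ratio = 9.064/1.041 = cos²(11.5°)/cos²(70.6°) ≈ 8.70.

8.70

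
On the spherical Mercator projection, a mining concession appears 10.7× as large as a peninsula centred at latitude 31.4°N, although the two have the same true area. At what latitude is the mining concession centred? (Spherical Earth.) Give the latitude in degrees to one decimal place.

For equal true areas on Mercator, apparent areas scale as sec²φ, so the ratio is cos²φ₂ / cos²φ₁.
cos²φ₂ / cos²φ₁ = 10.7  ⇒  cos φ₁ = cos 31.4° / √10.7 = 0.8536/3.271 = 0.2609.
φ₁ = arccos(0.2609) ≈ 74.9°.

74.9°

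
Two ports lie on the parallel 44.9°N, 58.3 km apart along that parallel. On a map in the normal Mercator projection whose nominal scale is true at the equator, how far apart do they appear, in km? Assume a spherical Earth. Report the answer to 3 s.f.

For Mercator, h = k = sec φ (a conformal cylindrical projection has a single point scale, 1/cos φ).
Along the parallel, k = sec 44.9° = 1/0.7083 = 1.412.
Map distance = 58.3 × 1.412 ≈ 82.3 km.

82.3 km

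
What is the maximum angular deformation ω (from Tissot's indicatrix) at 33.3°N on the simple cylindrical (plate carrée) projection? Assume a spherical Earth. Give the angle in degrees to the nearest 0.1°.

10.3°

Plate carrée maps x = Rλ, y = Rφ. The meridian scale is h = 1 and the parallel scale is k = 1/cos φ = sec φ.
At 33.3°: h = 1.000, k = 1.196; principal scales a = 1.196, b = 1.000.
sin(ω/2) = (a − b)/(a + b) = 0.1964/2.196 = 0.08944, so ω = 2 arcsin(0.08944) ≈ 10.3°.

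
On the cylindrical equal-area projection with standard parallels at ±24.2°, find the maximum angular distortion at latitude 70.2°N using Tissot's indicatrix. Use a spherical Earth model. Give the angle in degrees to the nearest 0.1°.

Cylindrical equal-area (φ₀ = 24.2°): h = cos φ / cos 24.2° along meridians, k = cos 24.2° / cos φ along parallels; h·k = 1.
At 70.2°: h = 0.3714, k = 2.693; principal scales a = 2.693, b = 0.3714.
sin(ω/2) = (a − b)/(a + b) = 2.321/3.064 = 0.7576, so ω = 2 arcsin(0.7576) ≈ 98.5°.

98.5°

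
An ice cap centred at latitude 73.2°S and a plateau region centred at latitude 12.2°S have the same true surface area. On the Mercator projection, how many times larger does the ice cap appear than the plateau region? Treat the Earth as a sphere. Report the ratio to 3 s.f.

11.4

Mercator areal scale is sec²φ.
At 73.2°: sec²(73.2°) = 1/0.2890² = 11.97.
At 12.2°: sec²(12.2°) = 1/0.9774² = 1.047.
Ratio = 11.97/1.047 = cos²(12.2°)/cos²(73.2°) ≈ 11.4.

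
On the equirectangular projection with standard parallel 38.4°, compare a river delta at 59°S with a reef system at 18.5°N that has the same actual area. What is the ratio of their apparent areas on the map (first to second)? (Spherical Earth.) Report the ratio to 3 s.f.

With standard parallel φ₀ = 38.4°, the equirectangular projection gives x = Rλ cos φ₀, y = Rφ, so h = 1 and k = cos 38.4° / cos φ.
Areal scale at 59°: h·k = 1.000 × 1.522 = 1.522.
Areal scale at 18.5°: h·k = 1.000 × 0.8264 = 0.8264.
Ratio = 1.522/0.8264 ≈ 1.84.

1.84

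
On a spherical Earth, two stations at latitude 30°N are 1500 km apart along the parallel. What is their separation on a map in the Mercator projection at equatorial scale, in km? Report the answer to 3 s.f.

Mercator is conformal, so the point scale is isotropic: h = k = sec φ = 1/cos φ.
Along the parallel, k = sec 30° = 1/0.8660 = 1.155.
Map distance = 1500 × 1.155 ≈ 1730 km.

1730 km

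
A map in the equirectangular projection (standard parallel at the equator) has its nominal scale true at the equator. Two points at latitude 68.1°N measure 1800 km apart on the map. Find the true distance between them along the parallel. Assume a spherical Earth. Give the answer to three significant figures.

In the plate carrée (x = Rλ, y = Rφ), meridians are true-scale (h = 1) and parallels are stretched by k = sec φ.
Along the parallel at 68.1°, map distances are exaggerated by k = sec 68.1° = 2.681.
True distance = 1800 / 2.681 = 1800 × cos 68.1° ≈ 671 km.

671 km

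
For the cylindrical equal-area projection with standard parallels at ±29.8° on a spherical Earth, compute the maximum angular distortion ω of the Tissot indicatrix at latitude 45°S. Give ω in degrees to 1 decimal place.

23.3°

Cylindrical equal-area (φ₀ = 29.8°): h = cos φ / cos 29.8° along meridians, k = cos 29.8° / cos φ along parallels; h·k = 1.
At 45°: h = 0.8149, k = 1.227; principal scales a = 1.227, b = 0.8149.
sin(ω/2) = (a − b)/(a + b) = 0.4123/2.042 = 0.2019, so ω = 2 arcsin(0.2019) ≈ 23.3°.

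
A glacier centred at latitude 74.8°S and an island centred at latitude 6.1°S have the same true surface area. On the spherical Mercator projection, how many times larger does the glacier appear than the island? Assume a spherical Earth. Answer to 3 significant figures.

14.4

Mercator is conformal with k = sec φ, so areal scale = k² = sec²φ.
At 74.8°: sec²(74.8°) = 1/0.2622² = 14.55.
At 6.1°: sec²(6.1°) = 1/0.9943² = 1.011.
Ratio = 14.55/1.011 = cos²(6.1°)/cos²(74.8°) ≈ 14.4.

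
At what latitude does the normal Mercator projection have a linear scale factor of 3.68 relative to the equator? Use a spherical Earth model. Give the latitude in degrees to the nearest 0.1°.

Mercator scale is k = sec φ = 1/cos φ.
1/cos φ = 3.68  ⇒  cos φ = 0.2717  ⇒  φ = arccos(0.2717) ≈ 74.2°.

74.2°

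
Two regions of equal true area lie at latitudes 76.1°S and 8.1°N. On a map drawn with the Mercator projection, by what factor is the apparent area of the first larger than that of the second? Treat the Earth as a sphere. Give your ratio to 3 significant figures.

17.0

Mercator is conformal with k = sec φ, so areal scale = k² = sec²φ.
At 76.1°: sec²(76.1°) = 1/0.2402² = 17.33.
At 8.1°: sec²(8.1°) = 1/0.9900² = 1.020.
Ratio = 17.33/1.020 = cos²(8.1°)/cos²(76.1°) ≈ 17.0.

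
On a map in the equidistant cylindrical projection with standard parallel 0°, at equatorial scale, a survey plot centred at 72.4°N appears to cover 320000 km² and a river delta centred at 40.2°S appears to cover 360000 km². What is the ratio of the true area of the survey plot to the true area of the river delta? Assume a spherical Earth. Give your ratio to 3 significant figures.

Plate carrée has h = 1 and k = sec φ, giving areal scale sec φ; true area = (apparent area) · cos φ.
True area of survey plot: 320000 × cos(72.4°) = 320000 × 0.3024 = 96760 km².
True area of river delta: 360000 × cos(40.2°) = 360000 × 0.7638 = 275000 km².
Ratio = 96760 / 275000 ≈ 0.352.

0.352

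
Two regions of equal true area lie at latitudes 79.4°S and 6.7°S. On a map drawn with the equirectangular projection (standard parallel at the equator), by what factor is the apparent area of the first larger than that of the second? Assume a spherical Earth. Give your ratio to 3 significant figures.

In the plate carrée (x = Rλ, y = Rφ), meridians are true-scale (h = 1) and parallels are stretched by k = sec φ.
Areal scale at 79.4°: h·k = 1.000 × 5.436 = 5.436.
Areal scale at 6.7°: h·k = 1.000 × 1.007 = 1.007.
Ratio = 5.436/1.007 ≈ 5.40.

5.40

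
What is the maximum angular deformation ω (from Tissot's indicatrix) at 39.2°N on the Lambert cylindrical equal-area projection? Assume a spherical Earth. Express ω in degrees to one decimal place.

28.9°

The Lambert cylindrical equal-area projection is the cylindrical equal-area projection with its standard parallel at the equator (φ₀ = 0). For cylindrical equal-area with standard parallel φ₀, h = cos φ / cos φ₀ and k = cos φ₀ / cos φ, so h·k = 1.
At 39.2°: h = 0.7749, k = 1.290; principal scales a = 1.290, b = 0.7749.
sin(ω/2) = (a − b)/(a + b) = 0.5155/2.065 = 0.2496, so ω = 2 arcsin(0.2496) ≈ 28.9°.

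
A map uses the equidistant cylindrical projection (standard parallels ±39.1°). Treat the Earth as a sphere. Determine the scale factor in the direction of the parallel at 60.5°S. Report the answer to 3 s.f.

With standard parallel φ₀ = 39.1°, the equirectangular projection gives x = Rλ cos φ₀, y = Rφ, so h = 1 and k = cos 39.1° / cos φ.
k = cos 39.1° / cos 60.5° = 0.7760/0.4924 = 1.576.

1.58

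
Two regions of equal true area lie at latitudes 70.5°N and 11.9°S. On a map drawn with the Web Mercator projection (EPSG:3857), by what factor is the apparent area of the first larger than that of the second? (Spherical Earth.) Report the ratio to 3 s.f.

Mercator areal scale is sec²φ.
At 70.5°: sec²(70.5°) = 1/0.3338² = 8.974.
At 11.9°: sec²(11.9°) = 1/0.9785² = 1.044.
Ratio = 8.974/1.044 = cos²(11.9°)/cos²(70.5°) ≈ 8.59.

8.59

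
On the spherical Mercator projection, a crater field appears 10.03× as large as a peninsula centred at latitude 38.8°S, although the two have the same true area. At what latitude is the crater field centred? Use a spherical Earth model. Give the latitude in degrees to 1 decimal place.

On Mercator, (apparent₁)/(apparent₂) = sec²φ₁ / sec²φ₂ when true areas are equal.
cos²φ₂ / cos²φ₁ = 10.03  ⇒  cos φ₁ = cos 38.8° / √10.03 = 0.7793/3.167 = 0.2461.
φ₁ = arccos(0.2461) ≈ 75.8°.

75.8°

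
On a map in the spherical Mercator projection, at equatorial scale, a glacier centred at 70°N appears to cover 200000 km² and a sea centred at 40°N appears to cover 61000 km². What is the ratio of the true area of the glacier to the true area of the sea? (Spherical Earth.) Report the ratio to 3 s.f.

Since Mercator area scale is 1/cos²φ, the true area equals the apparent area multiplied by cos²φ.
True area of glacier: 200000 × cos²(70°) = 200000 × 0.1170 = 23400 km².
True area of sea: 61000 × cos²(40°) = 61000 × 0.5868 = 35800 km².
Ratio = 23400 / 35800 ≈ 0.654.

0.654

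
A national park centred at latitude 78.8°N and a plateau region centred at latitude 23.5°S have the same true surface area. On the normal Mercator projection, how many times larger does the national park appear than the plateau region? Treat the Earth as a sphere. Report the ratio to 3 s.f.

Mercator areal scale is sec²φ.
At 78.8°: sec²(78.8°) = 1/0.1942² = 26.51.
At 23.5°: sec²(23.5°) = 1/0.9171² = 1.189.
Ratio = 26.51/1.189 = cos²(23.5°)/cos²(78.8°) ≈ 22.3.

22.3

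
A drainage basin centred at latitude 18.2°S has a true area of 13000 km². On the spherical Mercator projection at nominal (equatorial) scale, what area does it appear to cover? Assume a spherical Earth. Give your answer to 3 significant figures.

Mercator is conformal, so the point scale is isotropic: h = k = sec φ = 1/cos φ.
Areal scale = k² = sec²φ = 1/cos²(18.2°) = 1/0.9500² = 1.108.
Apparent area = 13000 × 1.108 ≈ 14400 km².

14400 km²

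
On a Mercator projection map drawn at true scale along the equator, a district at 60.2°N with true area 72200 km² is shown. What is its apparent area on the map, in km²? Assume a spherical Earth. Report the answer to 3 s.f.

The Mercator projection is conformal; its linear scale factor is the same in every direction and equals sec φ = 1/cos φ.
Areal scale = k² = sec²φ = 1/cos²(60.2°) = 1/0.4970² = 4.049.
Apparent area = 72200 × 4.049 ≈ 292000 km².

292000 km²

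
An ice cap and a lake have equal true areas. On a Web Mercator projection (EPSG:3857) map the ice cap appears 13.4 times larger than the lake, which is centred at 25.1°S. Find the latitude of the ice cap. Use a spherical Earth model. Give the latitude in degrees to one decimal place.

For equal true areas on Mercator, apparent areas scale as sec²φ, so the ratio is cos²φ₂ / cos²φ₁.
cos²φ₂ / cos²φ₁ = 13.4  ⇒  cos φ₁ = cos 25.1° / √13.4 = 0.9056/3.661 = 0.2474.
φ₁ = arccos(0.2474) ≈ 75.7°.

75.7°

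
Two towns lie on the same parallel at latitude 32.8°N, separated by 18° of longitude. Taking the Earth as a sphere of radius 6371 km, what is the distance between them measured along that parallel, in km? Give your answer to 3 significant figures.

Arc length along a parallel = R cos φ · Δλ (with Δλ in radians).
= 6371 × cos 32.8° × (18° × π/180) = 6371 × 0.8406 × 0.3142 ≈ 1680 km.

1680 km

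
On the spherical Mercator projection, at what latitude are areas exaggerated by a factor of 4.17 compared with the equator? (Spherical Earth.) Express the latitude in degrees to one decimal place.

60.7°

Mercator areal scale is sec²φ.
sec²φ = 4.17  ⇒  cos²φ = 0.2398  ⇒  cos φ = 0.4897.
φ = arccos(0.4897) ≈ 60.7°.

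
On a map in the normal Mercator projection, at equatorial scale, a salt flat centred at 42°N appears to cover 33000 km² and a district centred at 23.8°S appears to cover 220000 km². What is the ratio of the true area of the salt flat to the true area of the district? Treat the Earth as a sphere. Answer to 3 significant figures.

On Mercator the areal scale is sec²φ, so true area = apparent × cos²φ.
True area of salt flat: 33000 × cos²(42°) = 33000 × 0.5523 = 18220 km².
True area of district: 220000 × cos²(23.8°) = 220000 × 0.8372 = 184200 km².
Ratio = 18220 / 184200 ≈ 0.0990.

0.0990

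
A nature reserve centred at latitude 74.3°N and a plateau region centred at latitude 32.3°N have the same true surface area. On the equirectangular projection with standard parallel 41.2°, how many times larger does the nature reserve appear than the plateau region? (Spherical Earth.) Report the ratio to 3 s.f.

3.12

In the equirectangular projection with standard parallel φ₀ = 41.2° (x = Rλ cos φ₀, y = Rφ), meridians are true-scale (h = 1) and the parallel scale is k = cos φ₀ / cos φ.
Areal scale at 74.3°: h·k = 1.000 × 2.781 = 2.781.
Areal scale at 32.3°: h·k = 1.000 × 0.8902 = 0.8902.
Ratio = 2.781/0.8902 ≈ 3.12.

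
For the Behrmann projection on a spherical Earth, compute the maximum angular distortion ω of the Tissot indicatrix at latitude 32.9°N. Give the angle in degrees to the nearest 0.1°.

The Behrmann projection is cylindrical equal-area with φ₀ = 30°. For cylindrical equal-area with standard parallel φ₀, h = cos φ / cos φ₀ and k = cos φ₀ / cos φ, so h·k = 1.
At 32.9°: h = 0.9695, k = 1.031; principal scales a = 1.031, b = 0.9695.
sin(ω/2) = (a − b)/(a + b) = 0.06194/2.001 = 0.03096, so ω = 2 arcsin(0.03096) ≈ 3.5°.

3.5°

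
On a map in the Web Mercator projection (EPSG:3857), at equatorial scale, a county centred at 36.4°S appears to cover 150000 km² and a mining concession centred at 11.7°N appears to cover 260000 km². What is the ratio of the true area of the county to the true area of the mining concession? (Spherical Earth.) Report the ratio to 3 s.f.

0.390

On Mercator the areal scale is sec²φ, so true area = apparent × cos²φ.
True area of county: 150000 × cos²(36.4°) = 150000 × 0.6479 = 97180 km².
True area of mining concession: 260000 × cos²(11.7°) = 260000 × 0.9589 = 249300 km².
Ratio = 97180 / 249300 ≈ 0.390.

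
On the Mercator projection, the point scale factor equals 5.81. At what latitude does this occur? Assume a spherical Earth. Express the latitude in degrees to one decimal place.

80.1°

Mercator scale is k = sec φ = 1/cos φ.
1/cos φ = 5.81  ⇒  cos φ = 0.1721  ⇒  φ = arccos(0.1721) ≈ 80.1°.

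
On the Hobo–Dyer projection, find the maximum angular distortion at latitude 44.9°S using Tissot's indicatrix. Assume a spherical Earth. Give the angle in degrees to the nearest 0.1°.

The Hobo–Dyer projection is cylindrical equal-area with φ₀ = 37.5°. For cylindrical equal-area with standard parallel φ₀, h = cos φ / cos φ₀ and k = cos φ₀ / cos φ, so h·k = 1.
At 44.9°: h = 0.8928, k = 1.120; principal scales a = 1.120, b = 0.8928.
sin(ω/2) = (a − b)/(a + b) = 0.2272/2.013 = 0.1129, so ω = 2 arcsin(0.1129) ≈ 13.0°.

13.0°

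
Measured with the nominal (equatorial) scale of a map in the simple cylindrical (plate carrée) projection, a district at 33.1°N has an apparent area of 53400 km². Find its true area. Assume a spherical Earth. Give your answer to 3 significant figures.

In the plate carrée (x = Rλ, y = Rφ), meridians are true-scale (h = 1) and parallels are stretched by k = sec φ.
Areal scale = h·k = 1 × sec φ; at 33.1°, h = 1.000, k = 1.194, so h·k = 1.194.
True area = apparent / (areal scale) = 53400 / 1.194 ≈ 44700 km².

44700 km²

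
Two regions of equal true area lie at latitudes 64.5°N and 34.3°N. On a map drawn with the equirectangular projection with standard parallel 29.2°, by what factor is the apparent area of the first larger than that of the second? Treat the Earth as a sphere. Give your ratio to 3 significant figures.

1.92

In the equirectangular projection with standard parallel φ₀ = 29.2° (x = Rλ cos φ₀, y = Rφ), meridians are true-scale (h = 1) and the parallel scale is k = cos φ₀ / cos φ.
Areal scale at 64.5°: h·k = 1.000 × 2.028 = 2.028.
Areal scale at 34.3°: h·k = 1.000 × 1.057 = 1.057.
Ratio = 2.028/1.057 ≈ 1.92.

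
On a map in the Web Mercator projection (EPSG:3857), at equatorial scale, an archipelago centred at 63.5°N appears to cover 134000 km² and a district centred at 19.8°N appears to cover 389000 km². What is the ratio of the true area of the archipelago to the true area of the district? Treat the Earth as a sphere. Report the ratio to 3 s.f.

Since Mercator area scale is 1/cos²φ, the true area equals the apparent area multiplied by cos²φ.
True area of archipelago: 134000 × cos²(63.5°) = 134000 × 0.1991 = 26680 km².
True area of district: 389000 × cos²(19.8°) = 389000 × 0.8853 = 344400 km².
Ratio = 26680 / 344400 ≈ 0.0775.

0.0775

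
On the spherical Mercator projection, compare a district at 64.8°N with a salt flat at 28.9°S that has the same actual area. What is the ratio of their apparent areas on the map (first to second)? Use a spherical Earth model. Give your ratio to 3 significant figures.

4.23

Mercator is conformal with k = sec φ, so areal scale = k² = sec²φ.
At 64.8°: sec²(64.8°) = 1/0.4258² = 5.516.
At 28.9°: sec²(28.9°) = 1/0.8755² = 1.305.
Ratio = 5.516/1.305 = cos²(28.9°)/cos²(64.8°) ≈ 4.23.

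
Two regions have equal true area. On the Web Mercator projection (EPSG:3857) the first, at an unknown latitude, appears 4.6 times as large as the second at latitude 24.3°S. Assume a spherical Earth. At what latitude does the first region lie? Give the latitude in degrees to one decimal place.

64.9°

For equal true areas on Mercator, apparent areas scale as sec²φ, so the ratio is cos²φ₂ / cos²φ₁.
cos²φ₂ / cos²φ₁ = 4.6  ⇒  cos φ₁ = cos 24.3° / √4.6 = 0.9114/2.145 = 0.4249.
φ₁ = arccos(0.4249) ≈ 64.9°.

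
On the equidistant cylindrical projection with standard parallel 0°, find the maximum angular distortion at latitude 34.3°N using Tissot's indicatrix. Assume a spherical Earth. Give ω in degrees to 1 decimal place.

10.9°

Plate carrée maps x = Rλ, y = Rφ. The meridian scale is h = 1 and the parallel scale is k = 1/cos φ = sec φ.
At 34.3°: h = 1.000, k = 1.211; principal scales a = 1.211, b = 1.000.
sin(ω/2) = (a − b)/(a + b) = 0.2105/2.211 = 0.09523, so ω = 2 arcsin(0.09523) ≈ 10.9°.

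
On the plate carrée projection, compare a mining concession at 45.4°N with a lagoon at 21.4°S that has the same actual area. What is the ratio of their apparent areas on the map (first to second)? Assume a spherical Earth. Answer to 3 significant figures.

1.33

For the equirectangular projection with φ₀ = 0 (plate carrée), h = 1 along meridians and k = sec φ along parallels.
Areal scale at 45.4°: h·k = 1.000 × 1.424 = 1.424.
Areal scale at 21.4°: h·k = 1.000 × 1.074 = 1.074.
Ratio = 1.424/1.074 ≈ 1.33.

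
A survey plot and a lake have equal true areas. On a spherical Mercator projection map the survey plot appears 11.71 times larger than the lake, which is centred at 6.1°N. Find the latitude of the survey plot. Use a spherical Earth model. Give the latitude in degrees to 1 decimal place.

73.1°

For equal true areas on Mercator, apparent areas scale as sec²φ, so the ratio is cos²φ₂ / cos²φ₁.
cos²φ₂ / cos²φ₁ = 11.71  ⇒  cos φ₁ = cos 6.1° / √11.71 = 0.9943/3.422 = 0.2906.
φ₁ = arccos(0.2906) ≈ 73.1°.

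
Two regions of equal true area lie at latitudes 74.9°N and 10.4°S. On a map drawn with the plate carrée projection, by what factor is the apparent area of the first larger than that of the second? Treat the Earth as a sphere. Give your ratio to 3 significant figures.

In the plate carrée (x = Rλ, y = Rφ), meridians are true-scale (h = 1) and parallels are stretched by k = sec φ.
Areal scale at 74.9°: h·k = 1.000 × 3.839 = 3.839.
Areal scale at 10.4°: h·k = 1.000 × 1.017 = 1.017.
Ratio = 3.839/1.017 ≈ 3.78.

3.78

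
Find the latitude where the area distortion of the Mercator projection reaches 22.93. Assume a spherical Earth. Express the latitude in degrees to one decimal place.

Mercator areal scale is sec²φ.
sec²φ = 22.93  ⇒  cos²φ = 0.04361  ⇒  cos φ = 0.2088.
φ = arccos(0.2088) ≈ 77.9°.

77.9°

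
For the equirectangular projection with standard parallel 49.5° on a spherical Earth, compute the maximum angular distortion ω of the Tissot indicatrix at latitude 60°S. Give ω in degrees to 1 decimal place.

The equidistant cylindrical projection with φ₀ = 49.5° has h = 1 (meridians true) and k = cos φ₀ / cos φ along parallels.
At 60°: h = 1.000, k = 1.299; principal scales a = 1.299, b = 1.000.
sin(ω/2) = (a − b)/(a + b) = 0.2989/2.299 = 0.1300, so ω = 2 arcsin(0.1300) ≈ 14.9°.

14.9°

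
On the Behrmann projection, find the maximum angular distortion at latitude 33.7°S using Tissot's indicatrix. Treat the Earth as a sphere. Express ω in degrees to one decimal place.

4.6°

The Behrmann projection is cylindrical equal-area with φ₀ = 30°. Cylindrical equal-area (φ₀ = 30°): h = cos φ / cos 30° along meridians, k = cos 30° / cos φ along parallels; h·k = 1.
At 33.7°: h = 0.9607, k = 1.041; principal scales a = 1.041, b = 0.9607.
sin(ω/2) = (a − b)/(a + b) = 0.08030/2.002 = 0.04012, so ω = 2 arcsin(0.04012) ≈ 4.6°.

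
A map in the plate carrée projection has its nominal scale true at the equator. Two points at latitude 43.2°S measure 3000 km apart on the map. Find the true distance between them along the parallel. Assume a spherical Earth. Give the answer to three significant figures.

Plate carrée maps x = Rλ, y = Rφ. The meridian scale is h = 1 and the parallel scale is k = 1/cos φ = sec φ.
Along the parallel at 43.2°, map distances are exaggerated by k = sec 43.2° = 1.372.
True distance = 3000 / 1.372 = 3000 × cos 43.2° ≈ 2190 km.

2190 km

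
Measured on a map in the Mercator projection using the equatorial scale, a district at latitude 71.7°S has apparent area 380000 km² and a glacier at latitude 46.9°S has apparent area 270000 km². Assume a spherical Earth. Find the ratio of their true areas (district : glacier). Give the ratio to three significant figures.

Since Mercator area scale is 1/cos²φ, the true area equals the apparent area multiplied by cos²φ.
True area of district: 380000 × cos²(71.7°) = 380000 × 0.09859 = 37460 km².
True area of glacier: 270000 × cos²(46.9°) = 270000 × 0.4669 = 126100 km².
Ratio = 37460 / 126100 ≈ 0.297.

0.297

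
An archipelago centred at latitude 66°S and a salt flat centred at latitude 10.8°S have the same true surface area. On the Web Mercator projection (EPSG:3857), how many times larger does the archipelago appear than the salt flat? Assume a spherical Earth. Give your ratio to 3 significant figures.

On Mercator, area is exaggerated by sec²φ = 1/cos²φ.
At 66°: sec²(66°) = 1/0.4067² = 6.045.
At 10.8°: sec²(10.8°) = 1/0.9823² = 1.036.
Ratio = 6.045/1.036 = cos²(10.8°)/cos²(66°) ≈ 5.83.

5.83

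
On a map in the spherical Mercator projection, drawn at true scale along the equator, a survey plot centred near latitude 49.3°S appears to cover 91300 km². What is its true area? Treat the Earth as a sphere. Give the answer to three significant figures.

The Mercator projection is conformal; its linear scale factor is the same in every direction and equals sec φ = 1/cos φ.
Areal scale = k² = sec²φ = 1/cos²(49.3°) = 1/0.6521² = 2.352.
True area = apparent / (areal scale) = 91300 / 2.352 ≈ 38800 km².

38800 km²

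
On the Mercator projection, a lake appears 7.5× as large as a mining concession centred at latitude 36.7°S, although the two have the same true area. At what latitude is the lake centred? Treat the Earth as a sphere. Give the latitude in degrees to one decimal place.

73.0°

Mercator areal scale is sec²φ, so apparent-area ratio = sec²φ₁ / sec²φ₂ = cos²φ₂ / cos²φ₁.
cos²φ₂ / cos²φ₁ = 7.5  ⇒  cos φ₁ = cos 36.7° / √7.5 = 0.8018/2.739 = 0.2928.
φ₁ = arccos(0.2928) ≈ 73.0°.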